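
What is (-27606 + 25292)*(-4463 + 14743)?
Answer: -23787920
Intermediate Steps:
(-27606 + 25292)*(-4463 + 14743) = -2314*10280 = -23787920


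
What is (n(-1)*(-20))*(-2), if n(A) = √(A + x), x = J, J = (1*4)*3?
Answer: 40*√11 ≈ 132.67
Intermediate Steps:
J = 12 (J = 4*3 = 12)
x = 12
n(A) = √(12 + A) (n(A) = √(A + 12) = √(12 + A))
(n(-1)*(-20))*(-2) = (√(12 - 1)*(-20))*(-2) = (√11*(-20))*(-2) = -20*√11*(-2) = 40*√11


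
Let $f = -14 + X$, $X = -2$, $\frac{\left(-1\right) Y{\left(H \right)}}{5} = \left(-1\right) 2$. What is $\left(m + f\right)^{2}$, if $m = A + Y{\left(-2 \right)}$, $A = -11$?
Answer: $289$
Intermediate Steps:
$Y{\left(H \right)} = 10$ ($Y{\left(H \right)} = - 5 \left(\left(-1\right) 2\right) = \left(-5\right) \left(-2\right) = 10$)
$f = -16$ ($f = -14 - 2 = -16$)
$m = -1$ ($m = -11 + 10 = -1$)
$\left(m + f\right)^{2} = \left(-1 - 16\right)^{2} = \left(-17\right)^{2} = 289$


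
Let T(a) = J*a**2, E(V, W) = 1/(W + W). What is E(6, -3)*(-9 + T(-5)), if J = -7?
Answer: 92/3 ≈ 30.667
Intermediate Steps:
E(V, W) = 1/(2*W)
T(a) = -7*a**2
E(6, -3)*(-9 + T(-5)) = ((1/2)/(-3))*(-9 - 7*(-5)**2) = ((1/2)*(-1/3))*(-9 - 7*25) = -(-9 - 175)/6 = -1/6*(-184) = 92/3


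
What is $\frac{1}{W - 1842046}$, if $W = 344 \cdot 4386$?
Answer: $- \frac{1}{333262} \approx -3.0006 \cdot 10^{-6}$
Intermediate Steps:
$W = 1508784$
$\frac{1}{W - 1842046} = \frac{1}{1508784 - 1842046} = \frac{1}{-333262} = - \frac{1}{333262}$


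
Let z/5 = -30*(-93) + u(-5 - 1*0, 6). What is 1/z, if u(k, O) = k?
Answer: 1/13925 ≈ 7.1813e-5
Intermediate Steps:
z = 13925 (z = 5*(-30*(-93) + (-5 - 1*0)) = 5*(2790 + (-5 + 0)) = 5*(2790 - 5) = 5*2785 = 13925)
1/z = 1/13925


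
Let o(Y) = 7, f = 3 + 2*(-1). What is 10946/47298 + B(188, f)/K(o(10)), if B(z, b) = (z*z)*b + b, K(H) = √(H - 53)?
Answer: 5473/23649 - 35345*I*√46/46 ≈ 0.23143 - 5211.3*I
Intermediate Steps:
f = 1 (f = 3 - 2 = 1)
K(H) = √(-53 + H)
B(z, b) = b + b*z² (B(z, b) = z²*b + b = b*z² + b = b + b*z²)
10946/47298 + B(188, f)/K(o(10)) = 10946/47298 + (1*(1 + 188²))/(√(-53 + 7)) = 10946*(1/47298) + (1*(1 + 35344))/(√(-46)) = 5473/23649 + (1*35345)/((I*√46)) = 5473/23649 + 35345*(-I*√46/46) = 5473/23649 - 35345*I*√46/46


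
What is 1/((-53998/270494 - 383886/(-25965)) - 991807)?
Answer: -55741085/55283585300106 ≈ -1.0083e-6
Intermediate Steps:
1/((-53998/270494 - 383886/(-25965)) - 991807) = 1/((-53998*1/270494 - 383886*(-1/25965)) - 991807) = 1/((-3857/19321 + 42654/2885) - 991807) = 1/(812990489/55741085 - 991807) = 1/(-55283585300106/55741085) = -55741085/55283585300106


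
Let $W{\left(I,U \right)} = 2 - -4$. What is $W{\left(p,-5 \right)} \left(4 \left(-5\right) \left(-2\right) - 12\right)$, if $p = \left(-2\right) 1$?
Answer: $168$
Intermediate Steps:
$p = -2$
$W{\left(I,U \right)} = 6$ ($W{\left(I,U \right)} = 2 + 4 = 6$)
$W{\left(p,-5 \right)} \left(4 \left(-5\right) \left(-2\right) - 12\right) = 6 \left(4 \left(-5\right) \left(-2\right) - 12\right) = 6 \left(\left(-20\right) \left(-2\right) - 12\right) = 6 \left(40 - 12\right) = 6 \cdot 28 = 168$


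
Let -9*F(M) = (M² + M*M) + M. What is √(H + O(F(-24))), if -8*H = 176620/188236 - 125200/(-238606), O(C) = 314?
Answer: √158264947795095196959886/22457119508 ≈ 17.715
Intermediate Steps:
F(M) = -2*M²/9 - M/9 (F(M) = -((M² + M*M) + M)/9 = -((M² + M²) + M)/9 = -(2*M² + M)/9 = -(M + 2*M²)/9 = -2*M²/9 - M/9)
H = -8213717365/44914239016 (H = -(176620/188236 - 125200/(-238606))/8 = -(176620*(1/188236) - 125200*(-1/238606))/8 = -(44155/47059 + 62600/119303)/8 = -⅛*8213717365/5614279877 = -8213717365/44914239016 ≈ -0.18288)
√(H + O(F(-24))) = √(-8213717365/44914239016 + 314) = √(14094857333659/44914239016) = √158264947795095196959886/22457119508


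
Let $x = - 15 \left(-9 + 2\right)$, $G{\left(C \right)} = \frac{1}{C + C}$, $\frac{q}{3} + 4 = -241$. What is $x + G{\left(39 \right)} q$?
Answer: $\frac{2485}{26} \approx 95.577$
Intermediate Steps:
$q = -735$ ($q = -12 + 3 \left(-241\right) = -12 - 723 = -735$)
$G{\left(C \right)} = \frac{1}{2 C}$
$x = 105$ ($x = \left(-15\right) \left(-7\right) = 105$)
$x + G{\left(39 \right)} q = 105 + \frac{1}{2 \cdot 39} \left(-735\right) = 105 + \frac{1}{2} \cdot \frac{1}{39} \left(-735\right) = 105 + \frac{1}{78} \left(-735\right) = 105 - \frac{245}{26} = \frac{2485}{26}$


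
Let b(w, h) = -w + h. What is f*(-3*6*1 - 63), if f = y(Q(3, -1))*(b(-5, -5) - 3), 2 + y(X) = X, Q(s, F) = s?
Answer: 243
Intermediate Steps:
b(w, h) = h - w
y(X) = -2 + X
f = -3 (f = (-2 + 3)*((-5 - 1*(-5)) - 3) = 1*((-5 + 5) - 3) = 1*(0 - 3) = 1*(-3) = -3)
f*(-3*6*1 - 63) = -3*(-3*6*1 - 63) = -3*(-18*1 - 63) = -3*(-18 - 63) = -3*(-81) = 243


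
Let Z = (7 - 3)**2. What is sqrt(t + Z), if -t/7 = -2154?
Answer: sqrt(15094) ≈ 122.86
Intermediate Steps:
t = 15078 (t = -7*(-2154) = 15078)
Z = 16 (Z = 4**2 = 16)
sqrt(t + Z) = sqrt(15078 + 16) = sqrt(15094)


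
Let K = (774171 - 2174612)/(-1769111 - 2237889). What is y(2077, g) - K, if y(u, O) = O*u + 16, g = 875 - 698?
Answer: 1473152114559/4007000 ≈ 3.6764e+5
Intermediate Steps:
g = 177
y(u, O) = 16 + O*u
K = 1400441/4007000 (K = -1400441/(-4007000) = -1400441*(-1/4007000) = 1400441/4007000 ≈ 0.34950)
y(2077, g) - K = (16 + 177*2077) - 1*1400441/4007000 = (16 + 367629) - 1400441/4007000 = 367645 - 1400441/4007000 = 1473152114559/4007000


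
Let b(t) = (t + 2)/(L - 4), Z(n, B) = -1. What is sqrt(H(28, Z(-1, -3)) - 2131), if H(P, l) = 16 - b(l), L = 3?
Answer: I*sqrt(2114) ≈ 45.978*I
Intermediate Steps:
b(t) = -2 - t (b(t) = (t + 2)/(3 - 4) = (2 + t)/(-1) = (2 + t)*(-1) = -2 - t)
H(P, l) = 18 + l (H(P, l) = 16 - (-2 - l) = 16 + (2 + l) = 18 + l)
sqrt(H(28, Z(-1, -3)) - 2131) = sqrt((18 - 1) - 2131) = sqrt(17 - 2131) = sqrt(-2114) = I*sqrt(2114)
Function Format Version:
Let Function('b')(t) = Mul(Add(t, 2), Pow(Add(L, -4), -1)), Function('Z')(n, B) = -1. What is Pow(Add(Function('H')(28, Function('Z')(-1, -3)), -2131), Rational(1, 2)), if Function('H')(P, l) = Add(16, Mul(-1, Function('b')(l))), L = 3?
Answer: Mul(I, Pow(2114, Rational(1, 2))) ≈ Mul(45.978, I)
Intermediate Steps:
Function('b')(t) = Add(-2, Mul(-1, t)) (Function('b')(t) = Mul(Add(t, 2), Pow(Add(3, -4), -1)) = Mul(Add(2, t), Pow(-1, -1)) = Mul(Add(2, t), -1) = Add(-2, Mul(-1, t)))
Function('H')(P, l) = Add(18, l) (Function('H')(P, l) = Add(16, Mul(-1, Add(-2, Mul(-1, l)))) = Add(16, Add(2, l)) = Add(18, l))
Pow(Add(Function('H')(28, Function('Z')(-1, -3)), -2131), Rational(1, 2)) = Pow(Add(Add(18, -1), -2131), Rational(1, 2)) = Pow(Add(17, -2131), Rational(1, 2)) = Pow(-2114, Rational(1, 2)) = Mul(I, Pow(2114, Rational(1, 2)))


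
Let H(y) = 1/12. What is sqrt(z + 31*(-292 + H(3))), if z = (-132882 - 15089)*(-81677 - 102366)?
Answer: sqrt(980388637329)/6 ≈ 1.6502e+5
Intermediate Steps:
H(y) = 1/12
z = 27233026753 (z = -147971*(-184043) = 27233026753)
sqrt(z + 31*(-292 + H(3))) = sqrt(27233026753 + 31*(-292 + 1/12)) = sqrt(27233026753 + 31*(-3503/12)) = sqrt(27233026753 - 108593/12) = sqrt(326796212443/12) = sqrt(980388637329)/6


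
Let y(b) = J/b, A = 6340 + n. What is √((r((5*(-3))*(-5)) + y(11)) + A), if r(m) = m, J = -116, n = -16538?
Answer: I*√1226159/11 ≈ 100.67*I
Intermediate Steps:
A = -10198 (A = 6340 - 16538 = -10198)
y(b) = -116/b
√((r((5*(-3))*(-5)) + y(11)) + A) = √(((5*(-3))*(-5) - 116/11) - 10198) = √((-15*(-5) - 116*1/11) - 10198) = √((75 - 116/11) - 10198) = √(709/11 - 10198) = √(-111469/11) = I*√1226159/11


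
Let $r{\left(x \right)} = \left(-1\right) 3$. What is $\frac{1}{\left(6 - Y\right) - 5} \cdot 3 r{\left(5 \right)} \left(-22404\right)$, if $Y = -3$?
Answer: $50409$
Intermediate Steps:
$r{\left(x \right)} = -3$
$\frac{1}{\left(6 - Y\right) - 5} \cdot 3 r{\left(5 \right)} \left(-22404\right) = \frac{1}{\left(6 - -3\right) - 5} \cdot 3 \left(-3\right) \left(-22404\right) = \frac{1}{\left(6 + 3\right) - 5} \cdot 3 \left(-3\right) \left(-22404\right) = \frac{1}{9 - 5} \cdot 3 \left(-3\right) \left(-22404\right) = \frac{1}{4} \cdot 3 \left(-3\right) \left(-22404\right) = \frac{3}{4} \left(-3\right) \left(-22404\right) = \left(- \frac{9}{4}\right) \left(-22404\right) = 50409$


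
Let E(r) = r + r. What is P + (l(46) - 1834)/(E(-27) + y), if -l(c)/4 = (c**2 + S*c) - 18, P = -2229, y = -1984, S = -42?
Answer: -2270102/1019 ≈ -2227.8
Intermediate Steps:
E(r) = 2*r
l(c) = 72 - 4*c**2 + 168*c (l(c) = -4*((c**2 - 42*c) - 18) = -4*(-18 + c**2 - 42*c) = 72 - 4*c**2 + 168*c)
P + (l(46) - 1834)/(E(-27) + y) = -2229 + ((72 - 4*46**2 + 168*46) - 1834)/(2*(-27) - 1984) = -2229 + ((72 - 4*2116 + 7728) - 1834)/(-54 - 1984) = -2229 + ((72 - 8464 + 7728) - 1834)/(-2038) = -2229 + (-664 - 1834)*(-1/2038) = -2229 - 2498*(-1/2038) = -2229 + 1249/1019 = -2270102/1019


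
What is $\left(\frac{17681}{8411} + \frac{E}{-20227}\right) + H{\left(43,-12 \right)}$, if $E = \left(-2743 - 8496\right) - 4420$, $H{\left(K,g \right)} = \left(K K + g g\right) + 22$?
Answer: $\frac{343299874891}{170129297} \approx 2017.9$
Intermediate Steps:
$H{\left(K,g \right)} = 22 + K^{2} + g^{2}$ ($H{\left(K,g \right)} = \left(K^{2} + g^{2}\right) + 22 = 22 + K^{2} + g^{2}$)
$E = -15659$ ($E = -11239 - 4420 = -15659$)
$\left(\frac{17681}{8411} + \frac{E}{-20227}\right) + H{\left(43,-12 \right)} = \left(\frac{17681}{8411} - \frac{15659}{-20227}\right) + \left(22 + 43^{2} + \left(-12\right)^{2}\right) = \left(17681 \cdot \frac{1}{8411} - - \frac{15659}{20227}\right) + \left(22 + 1849 + 144\right) = \left(\frac{17681}{8411} + \frac{15659}{20227}\right) + 2015 = \frac{489341436}{170129297} + 2015 = \frac{343299874891}{170129297}$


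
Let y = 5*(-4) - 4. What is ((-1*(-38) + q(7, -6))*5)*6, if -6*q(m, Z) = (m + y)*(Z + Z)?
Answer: 120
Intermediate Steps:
y = -24 (y = -20 - 4 = -24)
q(m, Z) = -Z*(-24 + m)/3 (q(m, Z) = -(m - 24)*(Z + Z)/6 = -(-24 + m)*2*Z/6 = -Z*(-24 + m)/3)
((-1*(-38) + q(7, -6))*5)*6 = ((-1*(-38) + (⅓)*(-6)*(24 - 1*7))*5)*6 = ((38 + (⅓)*(-6)*(24 - 7))*5)*6 = ((38 + (⅓)*(-6)*17)*5)*6 = ((38 - 34)*5)*6 = (4*5)*6 = 20*6 = 120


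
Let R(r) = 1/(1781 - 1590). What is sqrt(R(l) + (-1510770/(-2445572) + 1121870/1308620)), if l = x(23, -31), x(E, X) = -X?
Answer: sqrt(86421183782754269631379098)/7640774578153 ≈ 1.2167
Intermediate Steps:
l = 31 (l = -1*(-31) = 31)
R(r) = 1/191
sqrt(R(l) + (-1510770/(-2445572) + 1121870/1308620)) = sqrt(1/191 + (-1510770/(-2445572) + 1121870/1308620)) = sqrt(1/191 + (-1510770*(-1/2445572) + 1121870*(1/1308620))) = sqrt(1/191 + (755385/1222786 + 112187/130862)) = sqrt(1/191 + 59007971213/40004055383) = sqrt(11310526557066/7640774578153) = sqrt(86421183782754269631379098)/7640774578153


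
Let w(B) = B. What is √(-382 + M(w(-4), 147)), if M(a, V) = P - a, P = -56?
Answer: I*√434 ≈ 20.833*I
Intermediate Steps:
M(a, V) = -56 - a
√(-382 + M(w(-4), 147)) = √(-382 + (-56 - 1*(-4))) = √(-382 + (-56 + 4)) = √(-382 - 52) = √(-434) = I*√434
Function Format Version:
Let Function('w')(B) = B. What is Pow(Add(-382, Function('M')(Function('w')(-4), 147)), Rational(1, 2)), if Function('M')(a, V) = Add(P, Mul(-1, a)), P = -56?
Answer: Mul(I, Pow(434, Rational(1, 2))) ≈ Mul(20.833, I)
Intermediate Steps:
Function('M')(a, V) = Add(-56, Mul(-1, a))
Pow(Add(-382, Function('M')(Function('w')(-4), 147)), Rational(1, 2)) = Pow(Add(-382, Add(-56, Mul(-1, -4))), Rational(1, 2)) = Pow(Add(-382, Add(-56, 4)), Rational(1, 2)) = Pow(Add(-382, -52), Rational(1, 2)) = Pow(-434, Rational(1, 2)) = Mul(I, Pow(434, Rational(1, 2)))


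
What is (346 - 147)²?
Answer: 39601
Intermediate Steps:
(346 - 147)² = 199² = 39601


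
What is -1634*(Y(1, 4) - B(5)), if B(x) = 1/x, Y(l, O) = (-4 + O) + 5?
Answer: -39216/5 ≈ -7843.2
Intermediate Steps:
Y(l, O) = 1 + O
-1634*(Y(1, 4) - B(5)) = -1634*((1 + 4) - 1/5) = -1634*(5 - 1*⅕) = -1634*(5 - ⅕) = -1634*24/5 = -39216/5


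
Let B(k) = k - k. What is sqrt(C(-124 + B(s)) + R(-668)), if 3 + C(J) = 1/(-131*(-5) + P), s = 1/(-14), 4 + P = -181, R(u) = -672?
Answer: I*sqrt(149107030)/470 ≈ 25.981*I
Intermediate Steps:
P = -185 (P = -4 - 181 = -185)
s = -1/14 ≈ -0.071429
B(k) = 0
C(J) = -1409/470 (C(J) = -3 + 1/(-131*(-5) - 185) = -3 + 1/(655 - 185) = -3 + 1/470 = -1409/470)
sqrt(C(-124 + B(s)) + R(-668)) = sqrt(-1409/470 - 672) = sqrt(-317249/470) = I*sqrt(149107030)/470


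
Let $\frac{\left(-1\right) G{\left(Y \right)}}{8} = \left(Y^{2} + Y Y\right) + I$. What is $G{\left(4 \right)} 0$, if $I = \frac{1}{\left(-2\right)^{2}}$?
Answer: $0$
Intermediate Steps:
$I = \frac{1}{4} \approx 0.25$
$G{\left(Y \right)} = -2 - 16 Y^{2}$ ($G{\left(Y \right)} = - 8 \left(\left(Y^{2} + Y Y\right) + \frac{1}{4}\right) = - 8 \left(\left(Y^{2} + Y^{2}\right) + \frac{1}{4}\right) = - 8 \left(2 Y^{2} + \frac{1}{4}\right) = - 8 \left(\frac{1}{4} + 2 Y^{2}\right) = -2 - 16 Y^{2}$)
$G{\left(4 \right)} 0 = \left(-2 - 16 \cdot 4^{2}\right) 0 = \left(-2 - 256\right) 0 = \left(-258\right) 0 = 0$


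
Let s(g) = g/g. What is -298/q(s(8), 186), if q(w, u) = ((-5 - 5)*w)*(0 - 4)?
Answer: -149/20 ≈ -7.4500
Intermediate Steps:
s(g) = 1
q(w, u) = 40*w (q(w, u) = -10*w*(-4) = 40*w)
-298/q(s(8), 186) = -298/(40*1) = -298/40 = -298*1/40 = -149/20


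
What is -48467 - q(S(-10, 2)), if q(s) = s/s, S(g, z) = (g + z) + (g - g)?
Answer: -48468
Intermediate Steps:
S(g, z) = g + z (S(g, z) = (g + z) + 0 = g + z)
q(s) = 1
-48467 - q(S(-10, 2)) = -48467 - 1*1 = -48467 - 1 = -48468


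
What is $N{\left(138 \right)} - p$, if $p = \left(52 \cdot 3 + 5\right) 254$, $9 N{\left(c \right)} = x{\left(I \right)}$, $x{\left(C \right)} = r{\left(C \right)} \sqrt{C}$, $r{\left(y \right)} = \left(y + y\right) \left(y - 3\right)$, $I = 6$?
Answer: $-40894 + 4 \sqrt{6} \approx -40884.0$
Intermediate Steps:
$r{\left(y \right)} = 2 y \left(-3 + y\right)$
$x{\left(C \right)} = 2 C^{\frac{3}{2}} \left(-3 + C\right)$ ($x{\left(C \right)} = 2 C \left(-3 + C\right) \sqrt{C} = 2 C^{\frac{3}{2}} \left(-3 + C\right)$)
$N{\left(c \right)} = 4 \sqrt{6}$ ($N{\left(c \right)} = \frac{2 \cdot 6^{\frac{3}{2}} \left(-3 + 6\right)}{9} = \frac{2 \cdot 6 \sqrt{6} \cdot 3}{9} = \frac{36 \sqrt{6}}{9} = 4 \sqrt{6}$)
$p = 40894$ ($p = \left(156 + 5\right) 254 = 161 \cdot 254 = 40894$)
$N{\left(138 \right)} - p = 4 \sqrt{6} - 40894 = -40894 + 4 \sqrt{6}$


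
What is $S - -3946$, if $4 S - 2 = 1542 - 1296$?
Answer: $4008$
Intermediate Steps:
$S = 62$ ($S = \frac{1}{2} + \frac{1542 - 1296}{4} = \frac{1}{2} + \frac{1}{4} \cdot 246 = \frac{1}{2} + \frac{123}{2} = 62$)
$S - -3946 = 62 - -3946 = 62 + 3946 = 4008$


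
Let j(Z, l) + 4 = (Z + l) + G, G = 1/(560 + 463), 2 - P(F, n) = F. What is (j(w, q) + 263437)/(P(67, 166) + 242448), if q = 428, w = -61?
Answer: 269867401/247957809 ≈ 1.0884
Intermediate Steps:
P(F, n) = 2 - F
G = 1/1023 ≈ 0.00097752
j(Z, l) = -4091/1023 + Z + l (j(Z, l) = -4 + ((Z + l) + 1/1023) = -4 + (1/1023 + Z + l) = -4091/1023 + Z + l)
(j(w, q) + 263437)/(P(67, 166) + 242448) = ((-4091/1023 - 61 + 428) + 263437)/((2 - 1*67) + 242448) = (371350/1023 + 263437)/((2 - 67) + 242448) = 269867401/(1023*(-65 + 242448)) = (269867401/1023)/242383 = (269867401/1023)*(1/242383) = 269867401/247957809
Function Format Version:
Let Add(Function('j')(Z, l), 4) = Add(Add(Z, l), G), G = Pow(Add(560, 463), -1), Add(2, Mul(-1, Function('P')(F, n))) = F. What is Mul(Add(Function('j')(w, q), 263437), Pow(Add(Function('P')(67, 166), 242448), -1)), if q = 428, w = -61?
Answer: Rational(269867401, 247957809) ≈ 1.0884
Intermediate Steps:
Function('P')(F, n) = Add(2, Mul(-1, F))
G = Rational(1, 1023) (G = Pow(1023, -1) = Rational(1, 1023) ≈ 0.00097752)
Function('j')(Z, l) = Add(Rational(-4091, 1023), Z, l) (Function('j')(Z, l) = Add(-4, Add(Add(Z, l), Rational(1, 1023))) = Add(-4, Add(Rational(1, 1023), Z, l)) = Add(Rational(-4091, 1023), Z, l))
Mul(Add(Function('j')(w, q), 263437), Pow(Add(Function('P')(67, 166), 242448), -1)) = Mul(Add(Add(Rational(-4091, 1023), -61, 428), 263437), Pow(Add(Add(2, Mul(-1, 67)), 242448), -1)) = Mul(Add(Rational(371350, 1023), 263437), Pow(Add(Add(2, -67), 242448), -1)) = Mul(Rational(269867401, 1023), Pow(Add(-65, 242448), -1)) = Mul(Rational(269867401, 1023), Pow(242383, -1)) = Mul(Rational(269867401, 1023), Rational(1, 242383)) = Rational(269867401, 247957809)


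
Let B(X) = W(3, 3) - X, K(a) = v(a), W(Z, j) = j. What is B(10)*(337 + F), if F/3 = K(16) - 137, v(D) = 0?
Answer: 518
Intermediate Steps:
K(a) = 0
B(X) = 3 - X
F = -411 (F = 3*(0 - 137) = 3*(-137) = -411)
B(10)*(337 + F) = (3 - 1*10)*(337 - 411) = (3 - 10)*(-74) = -7*(-74) = 518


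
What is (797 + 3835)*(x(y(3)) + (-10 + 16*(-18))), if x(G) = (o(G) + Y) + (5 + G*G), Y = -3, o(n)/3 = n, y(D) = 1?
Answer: -1352544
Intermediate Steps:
o(n) = 3*n
x(G) = 2 + G² + 3*G (x(G) = (3*G - 3) + (5 + G*G) = (-3 + 3*G) + (5 + G²) = 2 + G² + 3*G)
(797 + 3835)*(x(y(3)) + (-10 + 16*(-18))) = (797 + 3835)*((2 + 1² + 3*1) + (-10 + 16*(-18))) = 4632*((2 + 1 + 3) + (-10 - 288)) = 4632*(6 - 298) = 4632*(-292) = -1352544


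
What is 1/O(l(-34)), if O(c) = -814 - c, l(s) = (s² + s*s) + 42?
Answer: -1/3168 ≈ -0.00031566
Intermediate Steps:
l(s) = 42 + 2*s² (l(s) = (s² + s²) + 42 = 2*s² + 42 = 42 + 2*s²)
1/O(l(-34)) = 1/(-814 - (42 + 2*(-34)²)) = 1/(-814 - (42 + 2*1156)) = 1/(-814 - (42 + 2312)) = 1/(-814 - 1*2354) = 1/(-814 - 2354) = 1/(-3168) = -1/3168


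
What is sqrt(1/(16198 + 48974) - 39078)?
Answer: 7*I*sqrt(846834133155)/32586 ≈ 197.68*I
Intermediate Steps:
sqrt(1/(16198 + 48974) - 39078) = sqrt(1/65172 - 39078) = sqrt(-2546791415/65172) = 7*I*sqrt(846834133155)/32586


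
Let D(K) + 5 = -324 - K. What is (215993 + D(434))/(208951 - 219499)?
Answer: -107615/5274 ≈ -20.405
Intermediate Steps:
D(K) = -329 - K (D(K) = -5 + (-324 - K) = -329 - K)
(215993 + D(434))/(208951 - 219499) = (215993 + (-329 - 1*434))/(208951 - 219499) = (215993 + (-329 - 434))/(-10548) = (215993 - 763)*(-1/10548) = 215230*(-1/10548) = -107615/5274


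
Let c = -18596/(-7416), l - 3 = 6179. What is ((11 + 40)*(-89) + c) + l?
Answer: 3050771/1854 ≈ 1645.5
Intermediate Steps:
l = 6182 (l = 3 + 6179 = 6182)
c = 4649/1854 (c = -18596*(-1/7416) = 4649/1854 ≈ 2.5076)
((11 + 40)*(-89) + c) + l = ((11 + 40)*(-89) + 4649/1854) + 6182 = (51*(-89) + 4649/1854) + 6182 = (-4539 + 4649/1854) + 6182 = -8410657/1854 + 6182 = 3050771/1854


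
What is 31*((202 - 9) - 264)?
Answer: -2201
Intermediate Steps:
31*((202 - 9) - 264) = 31*(193 - 264) = 31*(-71) = -2201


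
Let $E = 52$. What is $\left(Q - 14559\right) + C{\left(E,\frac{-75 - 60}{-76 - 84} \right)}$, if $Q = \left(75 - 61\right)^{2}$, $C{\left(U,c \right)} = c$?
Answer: $- \frac{459589}{32} \approx -14362.0$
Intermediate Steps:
$Q = 196$ ($Q = 14^{2} = 196$)
$\left(Q - 14559\right) + C{\left(E,\frac{-75 - 60}{-76 - 84} \right)} = \left(196 - 14559\right) + \frac{-75 - 60}{-76 - 84} = -14363 - \frac{135}{-160} = -14363 - - \frac{27}{32} = -14363 + \frac{27}{32} = - \frac{459589}{32}$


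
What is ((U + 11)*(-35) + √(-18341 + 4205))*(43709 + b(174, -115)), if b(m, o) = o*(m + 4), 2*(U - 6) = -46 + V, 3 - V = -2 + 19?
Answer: 10573745 + 46478*I*√3534 ≈ 1.0574e+7 + 2.763e+6*I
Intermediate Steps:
V = -14 (V = 3 - (-2 + 19) = 3 - 1*17 = 3 - 17 = -14)
U = -24 (U = 6 + (-46 - 14)/2 = 6 + (½)*(-60) = 6 - 30 = -24)
b(m, o) = o*(4 + m)
((U + 11)*(-35) + √(-18341 + 4205))*(43709 + b(174, -115)) = ((-24 + 11)*(-35) + √(-18341 + 4205))*(43709 - 115*(4 + 174)) = (-13*(-35) + √(-14136))*(43709 - 115*178) = (455 + 2*I*√3534)*(43709 - 20470) = (455 + 2*I*√3534)*23239 = 10573745 + 46478*I*√3534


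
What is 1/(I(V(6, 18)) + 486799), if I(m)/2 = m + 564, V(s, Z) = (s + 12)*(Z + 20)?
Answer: 1/489295 ≈ 2.0438e-6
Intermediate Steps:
V(s, Z) = (12 + s)*(20 + Z)
I(m) = 1128 + 2*m (I(m) = 2*(m + 564) = 2*(564 + m) = 1128 + 2*m)
1/(I(V(6, 18)) + 486799) = 1/((1128 + 2*(240 + 12*18 + 20*6 + 18*6)) + 486799) = 1/((1128 + 2*(240 + 216 + 120 + 108)) + 486799) = 1/((1128 + 2*684) + 486799) = 1/((1128 + 1368) + 486799) = 1/(2496 + 486799) = 1/489295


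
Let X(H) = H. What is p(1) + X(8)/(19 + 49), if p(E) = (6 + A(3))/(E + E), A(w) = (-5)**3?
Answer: -2019/34 ≈ -59.382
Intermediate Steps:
A(w) = -125
p(E) = -119/(2*E) (p(E) = (6 - 125)/(E + E) = -119*1/(2*E) = -119/(2*E))
p(1) + X(8)/(19 + 49) = -119/2/1 + 8/(19 + 49) = -119/2*1 + 8/68 = -119/2 + (1/68)*8 = -119/2 + 2/17 = -2019/34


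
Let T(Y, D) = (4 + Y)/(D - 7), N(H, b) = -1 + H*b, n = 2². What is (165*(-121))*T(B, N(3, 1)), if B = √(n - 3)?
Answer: 19965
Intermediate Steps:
n = 4
B = 1 (B = √(4 - 3) = √1 = 1)
T(Y, D) = (4 + Y)/(-7 + D)
(165*(-121))*T(B, N(3, 1)) = (165*(-121))*((4 + 1)/(-7 + (-1 + 3*1))) = -19965*5/(-7 + (-1 + 3)) = -19965*5/(-7 + 2) = -19965*5/(-5) = -(-3993)*5 = -19965*(-1) = 19965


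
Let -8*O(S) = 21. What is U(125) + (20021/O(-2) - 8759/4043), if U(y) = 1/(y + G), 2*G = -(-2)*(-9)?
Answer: -75138122005/9848748 ≈ -7629.2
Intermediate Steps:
O(S) = -21/8 (O(S) = -⅛*21 = -21/8)
G = -9 (G = (-(-2)*(-9))/2 = (-2*9)/2 = (½)*(-18) = -9)
U(y) = 1/(-9 + y) (U(y) = 1/(y - 9) = 1/(-9 + y))
U(125) + (20021/O(-2) - 8759/4043) = 1/(-9 + 125) + (20021/(-21/8) - 8759/4043) = 1/116 + (20021*(-8/21) - 8759*1/4043) = 1/116 + (-160168/21 - 8759/4043) = 1/116 - 647743163/84903 = -75138122005/9848748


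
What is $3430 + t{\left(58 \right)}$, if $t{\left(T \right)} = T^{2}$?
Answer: $6794$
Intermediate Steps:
$3430 + t{\left(58 \right)} = 3430 + 58^{2} = 3430 + 3364 = 6794$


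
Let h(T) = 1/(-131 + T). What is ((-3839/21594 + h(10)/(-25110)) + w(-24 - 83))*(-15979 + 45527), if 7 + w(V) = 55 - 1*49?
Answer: -190272663330044/5467438845 ≈ -34801.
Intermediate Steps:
w(V) = -1 (w(V) = -7 + (55 - 1*49) = -7 + (55 - 49) = -7 + 6 = -1)
((-3839/21594 + h(10)/(-25110)) + w(-24 - 83))*(-15979 + 45527) = ((-3839/21594 + 1/((-131 + 10)*(-25110))) - 1)*(-15979 + 45527) = ((-3839*1/21594 - 1/25110/(-121)) - 1)*29548 = ((-3839/21594 - 1/121*(-1/25110)) - 1)*29548 = ((-3839/21594 + 1/3038310) - 1)*29548 = (-972004208/5467438845 - 1)*29548 = -6439443053/5467438845*29548 = -190272663330044/5467438845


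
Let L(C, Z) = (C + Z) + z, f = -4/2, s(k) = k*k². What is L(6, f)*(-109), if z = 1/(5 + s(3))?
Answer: -14061/32 ≈ -439.41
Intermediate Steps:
s(k) = k³
f = -2 (f = -4*½ = -2)
z = 1/32 (z = 1/(5 + 3³) = 1/(5 + 27) = 1/32 ≈ 0.031250)
L(C, Z) = 1/32 + C + Z (L(C, Z) = (C + Z) + 1/32 = 1/32 + C + Z)
L(6, f)*(-109) = (1/32 + 6 - 2)*(-109) = (129/32)*(-109) = -14061/32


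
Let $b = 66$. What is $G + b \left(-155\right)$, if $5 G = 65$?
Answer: $-10217$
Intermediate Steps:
$G = 13$ ($G = \frac{1}{5} \cdot 65 = 13$)
$G + b \left(-155\right) = 13 + 66 \left(-155\right) = 13 - 10230 = -10217$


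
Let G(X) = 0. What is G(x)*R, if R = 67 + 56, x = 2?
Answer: 0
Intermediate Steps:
R = 123
G(x)*R = 0*123 = 0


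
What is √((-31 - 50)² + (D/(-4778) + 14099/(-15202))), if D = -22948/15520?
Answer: 9*√100508055026463398738105/35228050660 ≈ 80.994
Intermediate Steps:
D = -5737/3880 (D = -22948*1/15520 = -5737/3880 ≈ -1.4786)
√((-31 - 50)² + (D/(-4778) + 14099/(-15202))) = √((-31 - 50)² + (-5737/3880/(-4778) + 14099/(-15202))) = √((-81)² + (-5737/3880*(-1/4778) + 14099*(-1/15202))) = √(6561 + (5737/18538640 - 14099/15202)) = √(6561 - 130644535743/140912202640) = √(924394316985297/140912202640) = 9*√100508055026463398738105/35228050660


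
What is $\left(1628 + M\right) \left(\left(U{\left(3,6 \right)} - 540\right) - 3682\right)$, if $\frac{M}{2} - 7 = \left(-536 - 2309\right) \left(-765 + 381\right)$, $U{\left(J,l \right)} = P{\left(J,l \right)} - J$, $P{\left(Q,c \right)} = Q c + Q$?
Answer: $-9192474808$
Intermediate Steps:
$P{\left(Q,c \right)} = Q + Q c$
$U{\left(J,l \right)} = - J + J \left(1 + l\right)$ ($U{\left(J,l \right)} = J \left(1 + l\right) - J = - J + J \left(1 + l\right)$)
$M = 2184974$ ($M = 14 + 2 \left(-536 - 2309\right) \left(-765 + 381\right) = 14 + 2 \left(\left(-2845\right) \left(-384\right)\right) = 14 + 2 \cdot 1092480 = 14 + 2184960 = 2184974$)
$\left(1628 + M\right) \left(\left(U{\left(3,6 \right)} - 540\right) - 3682\right) = \left(1628 + 2184974\right) \left(\left(3 \cdot 6 - 540\right) - 3682\right) = 2186602 \left(\left(18 - 540\right) - 3682\right) = 2186602 \left(-522 - 3682\right) = 2186602 \left(-4204\right) = -9192474808$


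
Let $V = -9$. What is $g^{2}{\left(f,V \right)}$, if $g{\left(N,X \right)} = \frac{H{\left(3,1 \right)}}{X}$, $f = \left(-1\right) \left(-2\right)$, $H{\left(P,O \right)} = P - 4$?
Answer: $\frac{1}{81} \approx 0.012346$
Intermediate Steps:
$H{\left(P,O \right)} = -4 + P$
$f = 2$
$g{\left(N,X \right)} = - \frac{1}{X}$ ($g{\left(N,X \right)} = \frac{-4 + 3}{X} = - \frac{1}{X}$)
$g^{2}{\left(f,V \right)} = \left(- \frac{1}{-9}\right)^{2} = \left(\left(-1\right) \left(- \frac{1}{9}\right)\right)^{2} = \left(\frac{1}{9}\right)^{2} = \frac{1}{81}$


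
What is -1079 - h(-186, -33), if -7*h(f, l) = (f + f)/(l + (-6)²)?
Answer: -7677/7 ≈ -1096.7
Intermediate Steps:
h(f, l) = -2*f/(7*(36 + l)) (h(f, l) = -(f + f)/(7*(l + (-6)²)) = -2*f/(7*(l + 36)) = -2*f/(7*(36 + l)))
-1079 - h(-186, -33) = -1079 - (-2)*(-186)/(252 + 7*(-33)) = -1079 - (-2)*(-186)/(252 - 231) = -1079 - (-2)*(-186)/21 = -1079 - 1*124/7 = -1079 - 124/7 = -7677/7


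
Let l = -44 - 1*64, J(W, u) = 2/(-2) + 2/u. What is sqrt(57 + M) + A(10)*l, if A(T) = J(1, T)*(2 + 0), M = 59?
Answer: 864/5 + 2*sqrt(29) ≈ 183.57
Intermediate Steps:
J(W, u) = -1 + 2/u (J(W, u) = 2*(-1/2) + 2/u = -1 + 2/u)
A(T) = 2*(2 - T)/T (A(T) = ((2 - T)/T)*(2 + 0) = ((2 - T)/T)*2 = 2*(2 - T)/T)
l = -108 (l = -44 - 64 = -108)
sqrt(57 + M) + A(10)*l = sqrt(57 + 59) + (-2 + 4/10)*(-108) = sqrt(116) + (-2 + 4*(1/10))*(-108) = 2*sqrt(29) + (-2 + 2/5)*(-108) = 2*sqrt(29) - 8/5*(-108) = 2*sqrt(29) + 864/5 = 864/5 + 2*sqrt(29)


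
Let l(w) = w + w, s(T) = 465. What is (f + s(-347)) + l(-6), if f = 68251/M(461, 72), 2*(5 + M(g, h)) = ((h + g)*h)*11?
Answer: 95679790/211063 ≈ 453.32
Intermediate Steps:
M(g, h) = -5 + 11*h*(g + h)/2 (M(g, h) = -5 + (((h + g)*h)*11)/2 = -5 + (((g + h)*h)*11)/2 = -5 + ((h*(g + h))*11)/2 = -5 + (11*h*(g + h))/2 = -5 + 11*h*(g + h)/2)
l(w) = 2*w
f = 68251/211063 (f = 68251/(-5 + (11/2)*72² + (11/2)*461*72) = 68251/(-5 + (11/2)*5184 + 182556) = 68251/(-5 + 28512 + 182556) = 68251/211063 ≈ 0.32337)
(f + s(-347)) + l(-6) = (68251/211063 + 465) + 2*(-6) = 98212546/211063 - 12 = 95679790/211063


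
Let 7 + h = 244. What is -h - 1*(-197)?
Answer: -40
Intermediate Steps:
h = 237 (h = -7 + 244 = 237)
-h - 1*(-197) = -1*237 - 1*(-197) = -237 + 197 = -40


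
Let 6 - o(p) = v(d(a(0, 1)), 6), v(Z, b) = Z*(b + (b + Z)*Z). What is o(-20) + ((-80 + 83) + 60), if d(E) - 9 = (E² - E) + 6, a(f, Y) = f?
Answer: -4746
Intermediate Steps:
d(E) = 15 + E² - E (d(E) = 9 + ((E² - E) + 6) = 9 + (6 + E² - E) = 15 + E² - E)
v(Z, b) = Z*(b + Z*(Z + b)) (v(Z, b) = Z*(b + (Z + b)*Z) = Z*(b + Z*(Z + b)))
o(p) = -4809 (o(p) = 6 - (15 + 0² - 1*0)*(6 + (15 + 0² - 1*0)² + (15 + 0² - 1*0)*6) = 6 - (15 + 0 + 0)*(6 + (15 + 0 + 0)² + (15 + 0 + 0)*6) = 6 - 15*(6 + 15² + 15*6) = 6 - 15*(6 + 225 + 90) = 6 - 15*321 = 6 - 1*4815 = 6 - 4815 = -4809)
o(-20) + ((-80 + 83) + 60) = -4809 + ((-80 + 83) + 60) = -4809 + (3 + 60) = -4809 + 63 = -4746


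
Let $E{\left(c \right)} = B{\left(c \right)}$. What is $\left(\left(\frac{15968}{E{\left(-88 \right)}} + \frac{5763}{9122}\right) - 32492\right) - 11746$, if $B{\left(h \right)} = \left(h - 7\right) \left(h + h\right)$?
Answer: $- \frac{421683166529}{9532490} \approx -44236.0$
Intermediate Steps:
$B{\left(h \right)} = 2 h \left(-7 + h\right)$ ($B{\left(h \right)} = \left(-7 + h\right) 2 h = 2 h \left(-7 + h\right)$)
$E{\left(c \right)} = 2 c \left(-7 + c\right)$
$\left(\left(\frac{15968}{E{\left(-88 \right)}} + \frac{5763}{9122}\right) - 32492\right) - 11746 = \left(\left(\frac{15968}{2 \left(-88\right) \left(-7 - 88\right)} + \frac{5763}{9122}\right) - 32492\right) - 11746 = \left(\left(\frac{15968}{2 \left(-88\right) \left(-95\right)} + 5763 \cdot \frac{1}{9122}\right) - 32492\right) - 11746 = \left(\left(\frac{15968}{16720} + \frac{5763}{9122}\right) - 32492\right) - 11746 = \left(\left(15968 \cdot \frac{1}{16720} + \frac{5763}{9122}\right) - 32492\right) - 11746 = \left(\left(\frac{998}{1045} + \frac{5763}{9122}\right) - 32492\right) - 11746 = \left(\frac{15126091}{9532490} - 32492\right) - 11746 = - \frac{309714538989}{9532490} - 11746 = - \frac{421683166529}{9532490}$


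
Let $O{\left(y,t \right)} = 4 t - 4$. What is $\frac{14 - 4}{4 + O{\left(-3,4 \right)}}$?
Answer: $\frac{5}{8} \approx 0.625$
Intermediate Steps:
$O{\left(y,t \right)} = -4 + 4 t$
$\frac{14 - 4}{4 + O{\left(-3,4 \right)}} = \frac{14 - 4}{4 + \left(-4 + 4 \cdot 4\right)} = \frac{10}{4 + \left(-4 + 16\right)} = \frac{10}{4 + 12} = \frac{10}{16} = 10 \cdot \frac{1}{16} = \frac{5}{8}$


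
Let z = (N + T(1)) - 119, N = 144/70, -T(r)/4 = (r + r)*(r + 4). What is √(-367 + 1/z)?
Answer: I*√11073701238/5493 ≈ 19.157*I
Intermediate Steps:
T(r) = -8*r*(4 + r) (T(r) = -4*(r + r)*(r + 4) = -4*2*r*(4 + r) = -8*r*(4 + r))
N = 72/35 (N = 144*(1/70) = 72/35 ≈ 2.0571)
z = -5493/35 (z = (72/35 - 8*1*(4 + 1)) - 119 = (72/35 - 8*1*5) - 119 = (72/35 - 40) - 119 = -1328/35 - 119 = -5493/35 ≈ -156.94)
√(-367 + 1/z) = √(-367 + 1/(-5493/35)) = √(-367 - 35/5493) = √(-2015966/5493) = I*√11073701238/5493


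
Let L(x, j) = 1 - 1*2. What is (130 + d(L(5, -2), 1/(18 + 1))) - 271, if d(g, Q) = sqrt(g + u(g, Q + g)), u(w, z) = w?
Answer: -141 + I*sqrt(2) ≈ -141.0 + 1.4142*I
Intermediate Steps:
L(x, j) = -1 (L(x, j) = 1 - 2 = -1)
d(g, Q) = sqrt(2)*sqrt(g) (d(g, Q) = sqrt(g + g) = sqrt(2*g) = sqrt(2)*sqrt(g))
(130 + d(L(5, -2), 1/(18 + 1))) - 271 = (130 + sqrt(2)*sqrt(-1)) - 271 = (130 + sqrt(2)*I) - 271 = (130 + I*sqrt(2)) - 271 = -141 + I*sqrt(2)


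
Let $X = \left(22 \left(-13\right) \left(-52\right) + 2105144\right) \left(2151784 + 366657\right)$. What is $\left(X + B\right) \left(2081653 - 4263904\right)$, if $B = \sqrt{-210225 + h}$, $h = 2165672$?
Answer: $-11651333162191171056 - 2182251 \sqrt{1955447} \approx -1.1651 \cdot 10^{19}$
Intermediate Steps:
$X = 5339135215056$ ($X = \left(\left(-286\right) \left(-52\right) + 2105144\right) 2518441 = \left(14872 + 2105144\right) 2518441 = 2120016 \cdot 2518441 = 5339135215056$)
$B = \sqrt{1955447}$ ($B = \sqrt{-210225 + 2165672} = \sqrt{1955447} \approx 1398.4$)
$\left(X + B\right) \left(2081653 - 4263904\right) = \left(5339135215056 + \sqrt{1955447}\right) \left(2081653 - 4263904\right) = \left(5339135215056 + \sqrt{1955447}\right) \left(-2182251\right) = -11651333162191171056 - 2182251 \sqrt{1955447}$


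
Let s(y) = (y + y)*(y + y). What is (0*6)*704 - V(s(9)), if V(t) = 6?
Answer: -6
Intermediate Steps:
s(y) = 4*y² (s(y) = (2*y)*(2*y) = 4*y²)
(0*6)*704 - V(s(9)) = (0*6)*704 - 1*6 = 0*704 - 6 = 0 - 6 = -6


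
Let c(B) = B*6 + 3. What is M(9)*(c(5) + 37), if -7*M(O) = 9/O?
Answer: -10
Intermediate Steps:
M(O) = -9/(7*O)
c(B) = 3 + 6*B (c(B) = 6*B + 3 = 3 + 6*B)
M(9)*(c(5) + 37) = (-9/7/9)*((3 + 6*5) + 37) = (-9/7*1/9)*((3 + 30) + 37) = -(33 + 37)/7 = -1/7*70 = -10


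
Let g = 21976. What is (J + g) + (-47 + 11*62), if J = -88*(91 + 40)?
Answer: 11083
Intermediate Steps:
J = -11528 (J = -88*131 = -11528)
(J + g) + (-47 + 11*62) = (-11528 + 21976) + (-47 + 11*62) = 10448 + (-47 + 682) = 10448 + 635 = 11083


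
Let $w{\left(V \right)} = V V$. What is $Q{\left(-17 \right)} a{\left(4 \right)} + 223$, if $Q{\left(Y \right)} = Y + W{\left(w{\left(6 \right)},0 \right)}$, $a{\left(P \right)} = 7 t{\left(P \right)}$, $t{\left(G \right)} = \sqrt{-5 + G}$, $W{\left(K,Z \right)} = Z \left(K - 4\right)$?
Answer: $223 - 119 i \approx 223.0 - 119.0 i$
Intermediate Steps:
$w{\left(V \right)} = V^{2}$
$W{\left(K,Z \right)} = Z \left(-4 + K\right)$
$a{\left(P \right)} = 7 \sqrt{-5 + P}$
$Q{\left(Y \right)} = Y$ ($Q{\left(Y \right)} = Y + 0 \left(-4 + 6^{2}\right) = Y + 0 \left(-4 + 36\right) = Y + 0 \cdot 32 = Y + 0 = Y$)
$Q{\left(-17 \right)} a{\left(4 \right)} + 223 = - 17 \cdot 7 \sqrt{-5 + 4} + 223 = - 17 \cdot 7 \sqrt{-1} + 223 = - 17 \cdot 7 i + 223 = - 119 i + 223 = 223 - 119 i$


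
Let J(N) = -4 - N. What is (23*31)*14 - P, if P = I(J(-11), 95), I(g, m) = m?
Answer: 9887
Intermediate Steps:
P = 95
(23*31)*14 - P = (23*31)*14 - 1*95 = 713*14 - 95 = 9982 - 95 = 9887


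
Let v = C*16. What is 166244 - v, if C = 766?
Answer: 153988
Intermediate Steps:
v = 12256 (v = 766*16 = 12256)
166244 - v = 166244 - 1*12256 = 166244 - 12256 = 153988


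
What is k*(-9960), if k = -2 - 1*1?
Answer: 29880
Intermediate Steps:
k = -3 (k = -2 - 1 = -3)
k*(-9960) = -3*(-9960) = 29880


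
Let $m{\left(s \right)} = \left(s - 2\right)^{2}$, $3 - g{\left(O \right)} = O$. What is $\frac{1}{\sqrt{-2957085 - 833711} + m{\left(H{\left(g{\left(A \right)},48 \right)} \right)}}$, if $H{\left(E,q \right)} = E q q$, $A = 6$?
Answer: $\frac{11950849}{571291168230903} - \frac{i \sqrt{947699}}{1142582336461806} \approx 2.0919 \cdot 10^{-8} - 8.5202 \cdot 10^{-13} i$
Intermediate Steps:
$g{\left(O \right)} = 3 - O$
$H{\left(E,q \right)} = E q^{2}$
$m{\left(s \right)} = \left(-2 + s\right)^{2}$
$\frac{1}{\sqrt{-2957085 - 833711} + m{\left(H{\left(g{\left(A \right)},48 \right)} \right)}} = \frac{1}{\sqrt{-2957085 - 833711} + \left(-2 + \left(3 - 6\right) 48^{2}\right)^{2}} = \frac{1}{\sqrt{-3790796} + \left(-2 + \left(3 - 6\right) 2304\right)^{2}} = \frac{1}{2 i \sqrt{947699} + \left(-2 - 6912\right)^{2}} = \frac{1}{2 i \sqrt{947699} + \left(-6914\right)^{2}} = \frac{1}{2 i \sqrt{947699} + 47803396} = \frac{1}{47803396 + 2 i \sqrt{947699}}$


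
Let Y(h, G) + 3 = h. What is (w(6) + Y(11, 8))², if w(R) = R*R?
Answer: 1936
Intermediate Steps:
Y(h, G) = -3 + h
w(R) = R²
(w(6) + Y(11, 8))² = (6² + (-3 + 11))² = (36 + 8)² = 44² = 1936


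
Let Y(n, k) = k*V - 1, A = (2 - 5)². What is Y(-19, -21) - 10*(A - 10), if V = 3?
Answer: -54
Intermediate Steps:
A = 9 (A = (-3)² = 9)
Y(n, k) = -1 + 3*k (Y(n, k) = k*3 - 1 = 3*k - 1 = -1 + 3*k)
Y(-19, -21) - 10*(A - 10) = (-1 + 3*(-21)) - 10*(9 - 10) = (-1 - 63) - 10*(-1) = -64 - 1*(-10) = -64 + 10 = -54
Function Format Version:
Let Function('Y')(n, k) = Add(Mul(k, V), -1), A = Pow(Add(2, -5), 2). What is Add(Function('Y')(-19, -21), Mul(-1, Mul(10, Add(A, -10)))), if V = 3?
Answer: -54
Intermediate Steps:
A = 9 (A = Pow(-3, 2) = 9)
Function('Y')(n, k) = Add(-1, Mul(3, k)) (Function('Y')(n, k) = Add(Mul(k, 3), -1) = Add(Mul(3, k), -1) = Add(-1, Mul(3, k)))
Add(Function('Y')(-19, -21), Mul(-1, Mul(10, Add(A, -10)))) = Add(Add(-1, Mul(3, -21)), Mul(-1, Mul(10, Add(9, -10)))) = Add(Add(-1, -63), Mul(-1, Mul(10, -1))) = Add(-64, Mul(-1, -10)) = Add(-64, 10) = -54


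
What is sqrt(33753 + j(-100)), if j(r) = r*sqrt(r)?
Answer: sqrt(33753 - 1000*I) ≈ 183.74 - 2.721*I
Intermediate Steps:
j(r) = r**(3/2)
sqrt(33753 + j(-100)) = sqrt(33753 + (-100)**(3/2)) = sqrt(33753 - 1000*I)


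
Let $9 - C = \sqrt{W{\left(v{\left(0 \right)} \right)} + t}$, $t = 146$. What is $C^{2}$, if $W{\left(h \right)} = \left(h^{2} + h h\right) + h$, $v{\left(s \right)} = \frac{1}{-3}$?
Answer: $\frac{\left(27 - \sqrt{1313}\right)^{2}}{9} \approx 9.4768$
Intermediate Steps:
$v{\left(s \right)} = - \frac{1}{3}$
$W{\left(h \right)} = h + 2 h^{2}$ ($W{\left(h \right)} = \left(h^{2} + h^{2}\right) + h = 2 h^{2} + h = h + 2 h^{2}$)
$C = 9 - \frac{\sqrt{1313}}{3}$ ($C = 9 - \sqrt{- \frac{1 + 2 \left(- \frac{1}{3}\right)}{3} + 146} = 9 - \sqrt{- \frac{1 - \frac{2}{3}}{3} + 146} = 9 - \sqrt{\left(- \frac{1}{3}\right) \frac{1}{3} + 146} = 9 - \sqrt{- \frac{1}{9} + 146} = 9 - \sqrt{\frac{1313}{9}} = 9 - \frac{\sqrt{1313}}{3} \approx -3.0784$)
$C^{2} = \left(9 - \frac{\sqrt{1313}}{3}\right)^{2}$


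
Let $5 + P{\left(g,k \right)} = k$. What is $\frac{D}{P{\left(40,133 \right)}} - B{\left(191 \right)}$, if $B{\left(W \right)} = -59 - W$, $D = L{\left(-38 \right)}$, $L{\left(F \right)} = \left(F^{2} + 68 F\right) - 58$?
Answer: $\frac{15401}{64} \approx 240.64$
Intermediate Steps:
$L{\left(F \right)} = -58 + F^{2} + 68 F$
$P{\left(g,k \right)} = -5 + k$
$D = -1198$ ($D = -58 + \left(-38\right)^{2} + 68 \left(-38\right) = -58 + 1444 - 2584 = -1198$)
$\frac{D}{P{\left(40,133 \right)}} - B{\left(191 \right)} = - \frac{1198}{-5 + 133} - \left(-59 - 191\right) = - \frac{1198}{128} - \left(-59 - 191\right) = \left(-1198\right) \frac{1}{128} - -250 = - \frac{599}{64} + 250 = \frac{15401}{64}$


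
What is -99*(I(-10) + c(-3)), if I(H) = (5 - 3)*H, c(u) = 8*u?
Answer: 4356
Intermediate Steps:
I(H) = 2*H
-99*(I(-10) + c(-3)) = -99*(2*(-10) + 8*(-3)) = -99*(-20 - 24) = -99*(-44) = 4356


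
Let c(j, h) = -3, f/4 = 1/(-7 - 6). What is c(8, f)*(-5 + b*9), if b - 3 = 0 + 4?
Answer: -174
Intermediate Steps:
b = 7 (b = 3 + (0 + 4) = 3 + 4 = 7)
f = -4/13 (f = 4/(-7 - 6) = 4/(-13) = 4*(-1/13) = -4/13 ≈ -0.30769)
c(8, f)*(-5 + b*9) = -3*(-5 + 7*9) = -3*(-5 + 63) = -3*58 = -174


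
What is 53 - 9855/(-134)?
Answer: 16957/134 ≈ 126.54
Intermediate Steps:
53 - 9855/(-134) = 53 - 9855*(-1)/134 = 53 - 135*(-73/134) = 53 + 9855/134 = 16957/134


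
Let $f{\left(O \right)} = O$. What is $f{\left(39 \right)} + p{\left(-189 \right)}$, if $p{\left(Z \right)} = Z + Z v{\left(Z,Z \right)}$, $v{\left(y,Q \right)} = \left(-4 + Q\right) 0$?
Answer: $-150$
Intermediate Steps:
$v{\left(y,Q \right)} = 0$
$p{\left(Z \right)} = Z$ ($p{\left(Z \right)} = Z + Z 0 = Z + 0 = Z$)
$f{\left(39 \right)} + p{\left(-189 \right)} = 39 - 189 = -150$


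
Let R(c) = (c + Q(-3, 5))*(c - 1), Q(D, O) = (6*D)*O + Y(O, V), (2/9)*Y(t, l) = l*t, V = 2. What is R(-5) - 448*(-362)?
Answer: 162476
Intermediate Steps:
Y(t, l) = 9*l*t/2 (Y(t, l) = 9*(l*t)/2 = 9*l*t/2)
Q(D, O) = 9*O + 6*D*O (Q(D, O) = (6*D)*O + (9/2)*2*O = 6*D*O + 9*O = 9*O + 6*D*O)
R(c) = (-1 + c)*(-45 + c) (R(c) = (c + 3*5*(3 + 2*(-3)))*(c - 1) = (c + 3*5*(3 - 6))*(-1 + c) = (c + 3*5*(-3))*(-1 + c) = (c - 45)*(-1 + c) = (-45 + c)*(-1 + c) = (-1 + c)*(-45 + c))
R(-5) - 448*(-362) = (45 + (-5)² - 46*(-5)) - 448*(-362) = (45 + 25 + 230) + 162176 = 300 + 162176 = 162476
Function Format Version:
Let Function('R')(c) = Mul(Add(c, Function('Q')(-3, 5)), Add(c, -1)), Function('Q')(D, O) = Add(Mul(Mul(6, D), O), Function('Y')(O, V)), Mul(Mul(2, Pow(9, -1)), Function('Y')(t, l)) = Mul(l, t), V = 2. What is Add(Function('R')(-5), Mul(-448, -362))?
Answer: 162476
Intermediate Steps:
Function('Y')(t, l) = Mul(Rational(9, 2), l, t) (Function('Y')(t, l) = Mul(Rational(9, 2), Mul(l, t)) = Mul(Rational(9, 2), l, t))
Function('Q')(D, O) = Add(Mul(9, O), Mul(6, D, O)) (Function('Q')(D, O) = Add(Mul(Mul(6, D), O), Mul(Rational(9, 2), 2, O)) = Add(Mul(6, D, O), Mul(9, O)) = Add(Mul(9, O), Mul(6, D, O)))
Function('R')(c) = Mul(Add(-1, c), Add(-45, c)) (Function('R')(c) = Mul(Add(c, Mul(3, 5, Add(3, Mul(2, -3)))), Add(c, -1)) = Mul(Add(c, Mul(3, 5, Add(3, -6))), Add(-1, c)) = Mul(Add(c, Mul(3, 5, -3)), Add(-1, c)) = Mul(Add(c, -45), Add(-1, c)) = Mul(Add(-45, c), Add(-1, c)) = Mul(Add(-1, c), Add(-45, c)))
Add(Function('R')(-5), Mul(-448, -362)) = Add(Add(45, Pow(-5, 2), Mul(-46, -5)), Mul(-448, -362)) = Add(Add(45, 25, 230), 162176) = Add(300, 162176) = 162476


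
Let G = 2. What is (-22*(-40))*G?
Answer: 1760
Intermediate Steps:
(-22*(-40))*G = -22*(-40)*2 = 880*2 = 1760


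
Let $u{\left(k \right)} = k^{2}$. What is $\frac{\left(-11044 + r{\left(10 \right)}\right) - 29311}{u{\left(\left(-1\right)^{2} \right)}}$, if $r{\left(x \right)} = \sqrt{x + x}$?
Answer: $-40355 + 2 \sqrt{5} \approx -40351.0$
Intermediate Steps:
$r{\left(x \right)} = \sqrt{2} \sqrt{x}$ ($r{\left(x \right)} = \sqrt{2 x} = \sqrt{2} \sqrt{x}$)
$\frac{\left(-11044 + r{\left(10 \right)}\right) - 29311}{u{\left(\left(-1\right)^{2} \right)}} = \frac{\left(-11044 + \sqrt{2} \sqrt{10}\right) - 29311}{\left(\left(-1\right)^{2}\right)^{2}} = \frac{\left(-11044 + 2 \sqrt{5}\right) - 29311}{1^{2}} = \frac{-40355 + 2 \sqrt{5}}{1} = \left(-40355 + 2 \sqrt{5}\right) 1 = -40355 + 2 \sqrt{5}$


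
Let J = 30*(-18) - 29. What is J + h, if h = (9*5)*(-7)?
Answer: -884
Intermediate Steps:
J = -569 (J = -540 - 29 = -569)
h = -315 (h = 45*(-7) = -315)
J + h = -569 - 315 = -884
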